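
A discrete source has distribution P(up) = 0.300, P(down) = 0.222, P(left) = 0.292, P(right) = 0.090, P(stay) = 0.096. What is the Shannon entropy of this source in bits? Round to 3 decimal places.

2.159 bits

H = −Σ pᵢ log₂ pᵢ.
−0.300·log₂(0.300) = 0.5211
−0.222·log₂(0.222) = 0.4820
−0.292·log₂(0.292) = 0.5186
−0.090·log₂(0.090) = 0.3127
−0.096·log₂(0.096) = 0.3246
Sum ≈ 2.1589 → 2.159 bits.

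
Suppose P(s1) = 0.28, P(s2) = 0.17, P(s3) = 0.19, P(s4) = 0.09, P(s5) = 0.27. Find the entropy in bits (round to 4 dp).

H = −Σ pᵢ log₂ pᵢ.
−0.28·log₂(0.28) = 0.5142
−0.17·log₂(0.17) = 0.4346
−0.19·log₂(0.19) = 0.4552
−0.09·log₂(0.09) = 0.3127
−0.27·log₂(0.27) = 0.5100
Sum ≈ 2.2267 → 2.2267 bits.

2.2267 bits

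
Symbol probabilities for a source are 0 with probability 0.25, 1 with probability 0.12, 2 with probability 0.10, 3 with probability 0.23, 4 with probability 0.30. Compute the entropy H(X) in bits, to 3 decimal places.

H = −Σ pᵢ log₂ pᵢ.
−0.25·log₂(0.25) = 0.5000
−0.12·log₂(0.12) = 0.3671
−0.10·log₂(0.10) = 0.3322
−0.23·log₂(0.23) = 0.4877
−0.30·log₂(0.30) = 0.5211
Sum ≈ 2.2080 → 2.208 bits.

2.208 bits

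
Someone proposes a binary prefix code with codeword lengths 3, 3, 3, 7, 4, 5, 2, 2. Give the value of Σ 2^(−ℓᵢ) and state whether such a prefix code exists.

With common denominator 2^7 = 128: Σ 2^(−ℓᵢ) = 16/128 + 16/128 + 16/128 + 1/128 + 8/128 + 4/128 + 32/128 + 32/128 = 125/128 = 0.9765625.
Kraft's inequality requires Σ ≤ 1; here Σ = 0.9765625 ≤ 1, so such a prefix code exists.

0.9765625; yes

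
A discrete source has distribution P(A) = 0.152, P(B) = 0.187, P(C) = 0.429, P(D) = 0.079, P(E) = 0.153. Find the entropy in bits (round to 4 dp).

2.0929 bits

H = −Σ pᵢ log₂ pᵢ.
−0.152·log₂(0.152) = 0.4131
−0.187·log₂(0.187) = 0.4523
−0.429·log₂(0.429) = 0.5238
−0.079·log₂(0.079) = 0.2893
−0.153·log₂(0.153) = 0.4144
Sum ≈ 2.0929 → 2.0929 bits.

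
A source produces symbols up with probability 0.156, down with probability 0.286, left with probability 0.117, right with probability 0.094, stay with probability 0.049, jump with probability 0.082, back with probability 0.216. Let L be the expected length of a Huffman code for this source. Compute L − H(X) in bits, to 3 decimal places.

0.025 bits

Entropy H = −Σ p log₂ p ≈ 2.6041 bits.
Huffman merges: 49/1000+41/500→131/1000; 47/500+117/1000→211/1000; 131/1000+39/250→287/1000; 211/1000+27/125→427/1000; 143/500+287/1000→573/1000; 427/1000+573/1000→1. L = 2629/1000 ≈ 2.6290.
L − H = 2.6290 − 2.6041 = 0.025 bits.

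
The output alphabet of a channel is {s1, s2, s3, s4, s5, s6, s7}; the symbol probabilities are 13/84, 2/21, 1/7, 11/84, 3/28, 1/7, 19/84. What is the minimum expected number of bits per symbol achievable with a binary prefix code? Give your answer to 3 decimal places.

Repeatedly combine the two least-probable nodes; the expected code length is the sum of the merged weights.
merge 2/21 + 3/28 → 17/84
merge 11/84 + 1/7 → 23/84
merge 1/7 + 13/84 → 25/84
merge 17/84 + 19/84 → 3/7
merge 23/84 + 25/84 → 4/7
merge 3/7 + 4/7 → 1
L = 17/84 + 23/84 + 25/84 + 3/7 + 4/7 + 1 = 233/84 ≈ 2.774 bits/symbol.

2.774 bits/symbol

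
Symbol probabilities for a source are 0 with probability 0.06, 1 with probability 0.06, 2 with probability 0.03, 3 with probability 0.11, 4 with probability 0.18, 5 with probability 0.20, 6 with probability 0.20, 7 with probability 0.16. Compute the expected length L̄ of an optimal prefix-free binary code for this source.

2.84 bits/symbol

Repeatedly combine the two least-probable nodes; the expected code length is the sum of the merged weights.
merge 3/100 + 3/50 → 9/100
merge 3/50 + 9/100 → 3/20
merge 11/100 + 3/20 → 13/50
merge 4/25 + 9/50 → 17/50
merge 1/5 + 1/5 → 2/5
merge 13/50 + 17/50 → 3/5
merge 2/5 + 3/5 → 1
L = 9/100 + 3/20 + 13/50 + 17/50 + 2/5 + 3/5 + 1 = 71/25 = 2.84 bits/symbol.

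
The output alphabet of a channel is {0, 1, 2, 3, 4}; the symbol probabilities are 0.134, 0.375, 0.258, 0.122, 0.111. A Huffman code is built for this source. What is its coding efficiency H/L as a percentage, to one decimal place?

96.4%

Entropy H = −Σ p log₂ p ≈ 2.1458 bits.
Huffman merges: 111/1000+61/500→233/1000; 67/500+233/1000→367/1000; 129/500+367/1000→5/8; 3/8+5/8→1. L = 89/40 ≈ 2.2250.
Efficiency = H/L = 2.1458/2.2250 = 96.4%.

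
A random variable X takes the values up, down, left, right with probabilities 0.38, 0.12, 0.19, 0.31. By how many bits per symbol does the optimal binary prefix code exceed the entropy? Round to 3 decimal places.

Entropy H = −Σ p log₂ p ≈ 1.8765 bits.
Huffman merges: 3/25+19/100→31/100; 31/100+31/100→31/50; 19/50+31/50→1. L = 193/100 ≈ 1.9300.
L − H = 1.9300 − 1.8765 = 0.053 bits.

0.053 bits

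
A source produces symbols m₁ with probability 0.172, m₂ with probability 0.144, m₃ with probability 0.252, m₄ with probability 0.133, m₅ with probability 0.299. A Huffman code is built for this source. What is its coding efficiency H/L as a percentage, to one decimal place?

Entropy H = −Σ p log₂ p ≈ 2.2484 bits.
Huffman merges: 133/1000+18/125→277/1000; 43/250+63/250→53/125; 277/1000+299/1000→72/125; 53/125+72/125→1. L = 2277/1000 ≈ 2.2770.
Efficiency = H/L = 2.2484/2.2770 = 98.7%.

98.7%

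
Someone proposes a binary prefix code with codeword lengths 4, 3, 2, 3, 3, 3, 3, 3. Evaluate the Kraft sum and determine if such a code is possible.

With common denominator 2^4 = 16: Σ 2^(−ℓᵢ) = 1/16 + 2/16 + 4/16 + 2/16 + 2/16 + 2/16 + 2/16 + 2/16 = 17/16 = 1.0625.
Kraft's inequality requires Σ ≤ 1; here Σ = 1.0625 > 1, so no such prefix code exists.

1.0625; no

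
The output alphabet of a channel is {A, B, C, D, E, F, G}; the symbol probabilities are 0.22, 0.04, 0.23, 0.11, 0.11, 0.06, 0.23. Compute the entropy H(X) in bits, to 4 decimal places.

H = −Σ pᵢ log₂ pᵢ.
−0.22·log₂(0.22) = 0.4806
−0.04·log₂(0.04) = 0.1858
−0.23·log₂(0.23) = 0.4877
−0.11·log₂(0.11) = 0.3503
−0.11·log₂(0.11) = 0.3503
−0.06·log₂(0.06) = 0.2435
−0.23·log₂(0.23) = 0.4877
Sum ≈ 2.5858 → 2.5858 bits.

2.5858 bits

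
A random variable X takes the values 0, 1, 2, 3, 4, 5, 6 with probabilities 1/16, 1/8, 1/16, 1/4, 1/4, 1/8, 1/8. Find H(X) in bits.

2.625 bits

Each probability is a power of 1/2, so log₂(1/p) is an integer.
H = Σ p·log₂(1/p) = 1/16·4 + 1/8·3 + 1/16·4 + 1/4·2 + 1/4·2 + 1/8·3 + 1/8·3 = 2.625 bits.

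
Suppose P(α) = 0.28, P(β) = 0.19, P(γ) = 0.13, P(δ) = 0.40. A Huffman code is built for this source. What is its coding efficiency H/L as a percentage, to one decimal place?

Entropy H = −Σ p log₂ p ≈ 1.8809 bits.
Huffman merges: 13/100+19/100→8/25; 7/25+8/25→3/5; 2/5+3/5→1. L = 48/25 ≈ 1.9200.
Efficiency = H/L = 1.8809/1.9200 = 98.0%.

98.0%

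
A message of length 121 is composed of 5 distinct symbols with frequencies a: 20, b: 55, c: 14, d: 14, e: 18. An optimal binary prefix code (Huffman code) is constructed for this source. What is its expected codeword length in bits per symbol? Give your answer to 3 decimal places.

2.091 bits/symbol

Probabilities are the counts divided by 121.
Repeatedly combine the two least-probable nodes; the expected code length is the sum of the merged weights.
merge 14/121 + 14/121 → 28/121
merge 18/121 + 20/121 → 38/121
merge 28/121 + 38/121 → 6/11
merge 5/11 + 6/11 → 1
L = 28/121 + 38/121 + 6/11 + 1 = 23/11 ≈ 2.091 bits/symbol.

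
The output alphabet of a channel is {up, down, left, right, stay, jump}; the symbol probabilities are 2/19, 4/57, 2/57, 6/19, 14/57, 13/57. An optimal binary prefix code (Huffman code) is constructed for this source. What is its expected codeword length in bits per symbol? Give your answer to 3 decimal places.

Repeatedly combine the two least-probable nodes; the expected code length is the sum of the merged weights.
merge 2/57 + 4/57 → 2/19
merge 2/19 + 2/19 → 4/19
merge 4/19 + 13/57 → 25/57
merge 14/57 + 6/19 → 32/57
merge 25/57 + 32/57 → 1
L = 2/19 + 4/19 + 25/57 + 32/57 + 1 = 44/19 ≈ 2.316 bits/symbol.

2.316 bits/symbol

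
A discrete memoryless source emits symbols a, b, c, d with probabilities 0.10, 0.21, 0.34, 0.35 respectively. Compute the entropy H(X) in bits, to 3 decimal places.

1.864 bits

H = −Σ pᵢ log₂ pᵢ.
−0.10·log₂(0.10) = 0.3322
−0.21·log₂(0.21) = 0.4728
−0.34·log₂(0.34) = 0.5292
−0.35·log₂(0.35) = 0.5301
Sum ≈ 1.8643 → 1.864 bits.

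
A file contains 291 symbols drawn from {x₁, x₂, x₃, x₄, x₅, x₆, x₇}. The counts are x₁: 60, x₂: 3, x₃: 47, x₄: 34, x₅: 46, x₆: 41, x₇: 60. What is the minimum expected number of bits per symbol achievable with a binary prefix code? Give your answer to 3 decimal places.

2.715 bits/symbol

Probabilities are the counts divided by 291.
Repeatedly combine the two least-probable nodes; the expected code length is the sum of the merged weights.
merge 1/97 + 34/291 → 37/291
merge 37/291 + 41/291 → 26/97
merge 46/291 + 47/291 → 31/97
merge 20/97 + 20/97 → 40/97
merge 26/97 + 31/97 → 57/97
merge 40/97 + 57/97 → 1
L = 37/291 + 26/97 + 31/97 + 40/97 + 57/97 + 1 = 790/291 ≈ 2.715 bits/symbol.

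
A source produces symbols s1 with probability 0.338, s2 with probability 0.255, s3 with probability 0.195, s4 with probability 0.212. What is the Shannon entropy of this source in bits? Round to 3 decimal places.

H = −Σ pᵢ log₂ pᵢ.
−0.338·log₂(0.338) = 0.5289
−0.255·log₂(0.255) = 0.5027
−0.195·log₂(0.195) = 0.4599
−0.212·log₂(0.212) = 0.4744
Sum ≈ 1.9660 → 1.966 bits.

1.966 bits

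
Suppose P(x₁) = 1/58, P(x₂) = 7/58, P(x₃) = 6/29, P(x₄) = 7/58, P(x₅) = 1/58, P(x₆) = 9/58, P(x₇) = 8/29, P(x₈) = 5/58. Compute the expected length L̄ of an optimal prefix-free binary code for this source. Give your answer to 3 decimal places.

2.672 bits/symbol

Repeatedly combine the two least-probable nodes; the expected code length is the sum of the merged weights.
merge 1/58 + 1/58 → 1/29
merge 1/29 + 5/58 → 7/58
merge 7/58 + 7/58 → 7/29
merge 7/58 + 9/58 → 8/29
merge 6/29 + 7/29 → 13/29
merge 8/29 + 8/29 → 16/29
merge 13/29 + 16/29 → 1
L = 1/29 + 7/58 + 7/29 + 8/29 + 13/29 + 16/29 + 1 = 155/58 ≈ 2.672 bits/symbol.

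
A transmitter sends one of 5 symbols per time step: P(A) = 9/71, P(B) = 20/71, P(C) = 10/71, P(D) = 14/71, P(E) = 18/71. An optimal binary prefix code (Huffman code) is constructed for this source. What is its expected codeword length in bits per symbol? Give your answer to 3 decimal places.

2.268 bits/symbol

Repeatedly combine the two least-probable nodes; the expected code length is the sum of the merged weights.
merge 9/71 + 10/71 → 19/71
merge 14/71 + 18/71 → 32/71
merge 19/71 + 20/71 → 39/71
merge 32/71 + 39/71 → 1
L = 19/71 + 32/71 + 39/71 + 1 = 161/71 ≈ 2.268 bits/symbol.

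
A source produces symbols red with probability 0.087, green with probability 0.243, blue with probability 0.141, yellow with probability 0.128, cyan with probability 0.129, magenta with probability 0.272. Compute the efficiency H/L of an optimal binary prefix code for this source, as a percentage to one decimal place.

Entropy H = −Σ p log₂ p ≈ 2.4726 bits.
Huffman merges: 87/1000+16/125→43/200; 129/1000+141/1000→27/100; 43/200+243/1000→229/500; 27/100+34/125→271/500; 229/500+271/500→1. L = 497/200 ≈ 2.4850.
Efficiency = H/L = 2.4726/2.4850 = 99.5%.

99.5%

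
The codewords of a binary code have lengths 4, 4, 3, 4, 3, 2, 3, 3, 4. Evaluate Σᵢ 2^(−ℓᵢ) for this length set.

With common denominator 2^4 = 16: Σ 2^(−ℓᵢ) = 1/16 + 1/16 + 2/16 + 1/16 + 2/16 + 4/16 + 2/16 + 2/16 + 1/16 = 16/16 = 1.

1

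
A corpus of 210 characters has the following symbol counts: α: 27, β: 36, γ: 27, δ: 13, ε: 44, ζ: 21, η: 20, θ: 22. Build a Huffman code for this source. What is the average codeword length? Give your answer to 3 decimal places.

2.948 bits/symbol

Probabilities are the counts divided by 210.
Repeatedly combine the two least-probable nodes; the expected code length is the sum of the merged weights.
merge 13/210 + 2/21 → 11/70
merge 1/10 + 11/105 → 43/210
merge 9/70 + 9/70 → 9/35
merge 11/70 + 6/35 → 23/70
merge 43/210 + 22/105 → 29/70
merge 9/35 + 23/70 → 41/70
merge 29/70 + 41/70 → 1
L = 11/70 + 43/210 + 9/35 + 23/70 + 29/70 + 41/70 + 1 = 619/210 ≈ 2.948 bits/symbol.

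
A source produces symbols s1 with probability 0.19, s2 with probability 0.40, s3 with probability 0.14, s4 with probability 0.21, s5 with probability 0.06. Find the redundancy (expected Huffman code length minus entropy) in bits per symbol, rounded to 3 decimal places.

0.093 bits

Entropy H = −Σ p log₂ p ≈ 2.0975 bits.
Huffman merges: 3/50+7/50→1/5; 19/100+1/5→39/100; 21/100+39/100→3/5; 2/5+3/5→1. L = 219/100 ≈ 2.1900.
L − H = 2.1900 − 2.0975 = 0.093 bits.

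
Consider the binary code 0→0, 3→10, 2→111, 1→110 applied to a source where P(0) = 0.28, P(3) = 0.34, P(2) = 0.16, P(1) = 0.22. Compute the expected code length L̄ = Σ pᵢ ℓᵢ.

L̄ = Σ pᵢ·ℓᵢ = 0.28·1 + 0.34·2 + 0.16·3 + 0.22·3 = 2.1 bits/symbol.

2.1 bits/symbol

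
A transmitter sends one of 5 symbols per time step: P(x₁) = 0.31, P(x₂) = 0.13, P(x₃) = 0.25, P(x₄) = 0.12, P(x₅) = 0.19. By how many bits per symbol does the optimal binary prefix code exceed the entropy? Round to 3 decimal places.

0.021 bits

Entropy H = −Σ p log₂ p ≈ 2.2287 bits.
Huffman merges: 3/25+13/100→1/4; 19/100+1/4→11/25; 1/4+31/100→14/25; 11/25+14/25→1. L = 9/4 ≈ 2.2500.
L − H = 2.2500 − 2.2287 = 0.021 bits.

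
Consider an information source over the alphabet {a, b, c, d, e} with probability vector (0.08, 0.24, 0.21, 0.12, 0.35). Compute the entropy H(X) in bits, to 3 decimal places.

H = −Σ pᵢ log₂ pᵢ.
−0.08·log₂(0.08) = 0.2915
−0.24·log₂(0.24) = 0.4941
−0.21·log₂(0.21) = 0.4728
−0.12·log₂(0.12) = 0.3671
−0.35·log₂(0.35) = 0.5301
Sum ≈ 2.1556 → 2.156 bits.

2.156 bits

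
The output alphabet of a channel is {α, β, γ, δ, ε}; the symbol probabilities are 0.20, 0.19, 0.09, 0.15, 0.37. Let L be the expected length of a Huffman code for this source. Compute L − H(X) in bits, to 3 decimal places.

Entropy H = −Σ p log₂ p ≈ 2.1735 bits.
Huffman merges: 9/100+3/20→6/25; 19/100+1/5→39/100; 6/25+37/100→61/100; 39/100+61/100→1. L = 56/25 ≈ 2.2400.
L − H = 2.2400 − 2.1735 = 0.066 bits.

0.066 bits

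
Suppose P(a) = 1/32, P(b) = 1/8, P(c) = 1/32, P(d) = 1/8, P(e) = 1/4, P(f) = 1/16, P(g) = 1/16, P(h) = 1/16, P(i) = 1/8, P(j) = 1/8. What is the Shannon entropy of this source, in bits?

3.0625 bits

Each probability is a power of 1/2, so log₂(1/p) is an integer.
H = Σ p·log₂(1/p) = 1/32·5 + 1/8·3 + 1/32·5 + 1/8·3 + 1/4·2 + 1/16·4 + 1/16·4 + 1/16·4 + 1/8·3 + 1/8·3 = 3.0625 bits.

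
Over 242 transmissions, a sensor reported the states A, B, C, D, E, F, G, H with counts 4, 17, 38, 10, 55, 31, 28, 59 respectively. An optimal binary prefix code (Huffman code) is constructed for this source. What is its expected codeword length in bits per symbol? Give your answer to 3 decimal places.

Probabilities are the counts divided by 242.
Repeatedly combine the two least-probable nodes; the expected code length is the sum of the merged weights.
merge 2/121 + 5/121 → 7/121
merge 7/121 + 17/242 → 31/242
merge 14/121 + 31/242 → 59/242
merge 31/242 + 19/121 → 69/242
merge 5/22 + 59/242 → 57/121
merge 59/242 + 69/242 → 64/121
merge 57/121 + 64/121 → 1
L = 7/121 + 31/242 + 59/242 + 69/242 + 57/121 + 64/121 + 1 = 657/242 ≈ 2.715 bits/symbol.

2.715 bits/symbol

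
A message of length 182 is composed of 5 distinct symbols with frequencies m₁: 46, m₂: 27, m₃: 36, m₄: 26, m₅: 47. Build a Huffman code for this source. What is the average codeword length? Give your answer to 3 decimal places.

2.291 bits/symbol

Probabilities are the counts divided by 182.
Repeatedly combine the two least-probable nodes; the expected code length is the sum of the merged weights.
merge 1/7 + 27/182 → 53/182
merge 18/91 + 23/91 → 41/91
merge 47/182 + 53/182 → 50/91
merge 41/91 + 50/91 → 1
L = 53/182 + 41/91 + 50/91 + 1 = 417/182 ≈ 2.291 bits/symbol.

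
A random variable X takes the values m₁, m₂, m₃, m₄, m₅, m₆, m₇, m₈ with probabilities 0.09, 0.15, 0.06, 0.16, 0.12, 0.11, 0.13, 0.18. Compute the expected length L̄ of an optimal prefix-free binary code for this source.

2.97 bits/symbol

Repeatedly combine the two least-probable nodes; the expected code length is the sum of the merged weights.
merge 3/50 + 9/100 → 3/20
merge 11/100 + 3/25 → 23/100
merge 13/100 + 3/20 → 7/25
merge 3/20 + 4/25 → 31/100
merge 9/50 + 23/100 → 41/100
merge 7/25 + 31/100 → 59/100
merge 41/100 + 59/100 → 1
L = 3/20 + 23/100 + 7/25 + 31/100 + 41/100 + 59/100 + 1 = 297/100 = 2.97 bits/symbol.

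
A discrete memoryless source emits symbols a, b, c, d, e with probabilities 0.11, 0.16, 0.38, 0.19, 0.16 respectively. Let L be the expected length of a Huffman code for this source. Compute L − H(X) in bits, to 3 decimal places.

0.058 bits

Entropy H = −Σ p log₂ p ≈ 2.1820 bits.
Huffman merges: 11/100+4/25→27/100; 4/25+19/100→7/20; 27/100+7/20→31/50; 19/50+31/50→1. L = 56/25 ≈ 2.2400.
L − H = 2.2400 − 2.1820 = 0.058 bits.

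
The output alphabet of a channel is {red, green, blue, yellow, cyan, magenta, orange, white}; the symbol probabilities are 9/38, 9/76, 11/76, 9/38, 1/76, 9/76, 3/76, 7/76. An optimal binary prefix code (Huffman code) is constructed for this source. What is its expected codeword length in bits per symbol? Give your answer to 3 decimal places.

2.724 bits/symbol

Repeatedly combine the two least-probable nodes; the expected code length is the sum of the merged weights.
merge 1/76 + 3/76 → 1/19
merge 1/19 + 7/76 → 11/76
merge 9/76 + 9/76 → 9/38
merge 11/76 + 11/76 → 11/38
merge 9/38 + 9/38 → 9/19
merge 9/38 + 11/38 → 10/19
merge 9/19 + 10/19 → 1
L = 1/19 + 11/76 + 9/38 + 11/38 + 9/19 + 10/19 + 1 = 207/76 ≈ 2.724 bits/symbol.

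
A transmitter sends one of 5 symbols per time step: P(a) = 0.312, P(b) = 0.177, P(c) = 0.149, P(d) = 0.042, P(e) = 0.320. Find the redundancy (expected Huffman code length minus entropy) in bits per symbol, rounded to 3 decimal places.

0.097 bits

Entropy H = −Σ p log₂ p ≈ 2.0938 bits.
Huffman merges: 21/500+149/1000→191/1000; 177/1000+191/1000→46/125; 39/125+8/25→79/125; 46/125+79/125→1. L = 2191/1000 ≈ 2.1910.
L − H = 2.1910 − 2.0938 = 0.097 bits.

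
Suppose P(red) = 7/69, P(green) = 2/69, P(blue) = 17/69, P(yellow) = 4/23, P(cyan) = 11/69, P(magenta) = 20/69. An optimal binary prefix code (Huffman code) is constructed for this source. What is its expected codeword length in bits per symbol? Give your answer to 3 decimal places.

Repeatedly combine the two least-probable nodes; the expected code length is the sum of the merged weights.
merge 2/69 + 7/69 → 3/23
merge 3/23 + 11/69 → 20/69
merge 4/23 + 17/69 → 29/69
merge 20/69 + 20/69 → 40/69
merge 29/69 + 40/69 → 1
L = 3/23 + 20/69 + 29/69 + 40/69 + 1 = 167/69 ≈ 2.420 bits/symbol.

2.420 bits/symbol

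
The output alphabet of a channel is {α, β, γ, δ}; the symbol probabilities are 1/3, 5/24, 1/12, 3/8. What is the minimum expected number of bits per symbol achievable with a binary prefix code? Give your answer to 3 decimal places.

Repeatedly combine the two least-probable nodes; the expected code length is the sum of the merged weights.
merge 1/12 + 5/24 → 7/24
merge 7/24 + 1/3 → 5/8
merge 3/8 + 5/8 → 1
L = 7/24 + 5/8 + 1 = 23/12 ≈ 1.917 bits/symbol.

1.917 bits/symbol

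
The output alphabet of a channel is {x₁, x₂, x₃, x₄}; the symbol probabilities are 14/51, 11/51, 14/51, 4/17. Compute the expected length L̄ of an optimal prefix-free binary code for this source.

Repeatedly combine the two least-probable nodes; the expected code length is the sum of the merged weights.
merge 11/51 + 4/17 → 23/51
merge 14/51 + 14/51 → 28/51
merge 23/51 + 28/51 → 1
L = 23/51 + 28/51 + 1 = 2 bits/symbol.

2 bits/symbol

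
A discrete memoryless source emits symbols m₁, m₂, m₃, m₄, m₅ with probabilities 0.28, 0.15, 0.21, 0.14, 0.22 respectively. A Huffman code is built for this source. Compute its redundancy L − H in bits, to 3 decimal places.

0.015 bits

Entropy H = −Σ p log₂ p ≈ 2.2753 bits.
Huffman merges: 7/50+3/20→29/100; 21/100+11/50→43/100; 7/25+29/100→57/100; 43/100+57/100→1. L = 229/100 ≈ 2.2900.
L − H = 2.2900 − 2.2753 = 0.015 bits.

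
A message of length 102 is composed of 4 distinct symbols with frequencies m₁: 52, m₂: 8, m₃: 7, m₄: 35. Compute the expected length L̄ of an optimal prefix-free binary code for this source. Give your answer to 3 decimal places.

Probabilities are the counts divided by 102.
Repeatedly combine the two least-probable nodes; the expected code length is the sum of the merged weights.
merge 7/102 + 4/51 → 5/34
merge 5/34 + 35/102 → 25/51
merge 25/51 + 26/51 → 1
L = 5/34 + 25/51 + 1 = 167/102 ≈ 1.637 bits/symbol.

1.637 bits/symbol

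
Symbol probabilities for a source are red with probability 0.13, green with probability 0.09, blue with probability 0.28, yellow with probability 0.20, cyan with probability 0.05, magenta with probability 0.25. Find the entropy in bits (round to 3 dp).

2.390 bits

H = −Σ pᵢ log₂ pᵢ.
−0.13·log₂(0.13) = 0.3826
−0.09·log₂(0.09) = 0.3127
−0.28·log₂(0.28) = 0.5142
−0.20·log₂(0.20) = 0.4644
−0.05·log₂(0.05) = 0.2161
−0.25·log₂(0.25) = 0.5000
Sum ≈ 2.3900 → 2.390 bits.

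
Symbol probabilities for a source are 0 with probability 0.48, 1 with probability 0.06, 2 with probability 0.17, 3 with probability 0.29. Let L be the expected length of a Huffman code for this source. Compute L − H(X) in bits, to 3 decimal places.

Entropy H = −Σ p log₂ p ≈ 1.7043 bits.
Huffman merges: 3/50+17/100→23/100; 23/100+29/100→13/25; 12/25+13/25→1. L = 7/4 ≈ 1.7500.
L − H = 1.7500 − 1.7043 = 0.046 bits.

0.046 bits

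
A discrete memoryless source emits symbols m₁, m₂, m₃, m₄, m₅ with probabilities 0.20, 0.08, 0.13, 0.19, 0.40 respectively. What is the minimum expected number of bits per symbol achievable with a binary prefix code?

2.2 bits/symbol

Repeatedly combine the two least-probable nodes; the expected code length is the sum of the merged weights.
merge 2/25 + 13/100 → 21/100
merge 19/100 + 1/5 → 39/100
merge 21/100 + 39/100 → 3/5
merge 2/5 + 3/5 → 1
L = 21/100 + 39/100 + 3/5 + 1 = 11/5 = 2.2 bits/symbol.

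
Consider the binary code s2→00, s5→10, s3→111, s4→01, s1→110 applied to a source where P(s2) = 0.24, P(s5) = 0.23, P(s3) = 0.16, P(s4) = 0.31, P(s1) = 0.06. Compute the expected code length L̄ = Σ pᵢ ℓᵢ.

L̄ = Σ pᵢ·ℓᵢ = 0.24·2 + 0.23·2 + 0.16·3 + 0.31·2 + 0.06·3 = 2.22 bits/symbol.

2.22 bits/symbol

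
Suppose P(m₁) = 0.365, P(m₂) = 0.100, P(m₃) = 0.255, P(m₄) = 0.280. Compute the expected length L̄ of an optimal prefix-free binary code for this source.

Repeatedly combine the two least-probable nodes; the expected code length is the sum of the merged weights.
merge 1/10 + 51/200 → 71/200
merge 7/25 + 71/200 → 127/200
merge 73/200 + 127/200 → 1
L = 71/200 + 127/200 + 1 = 199/100 = 1.99 bits/symbol.

1.99 bits/symbol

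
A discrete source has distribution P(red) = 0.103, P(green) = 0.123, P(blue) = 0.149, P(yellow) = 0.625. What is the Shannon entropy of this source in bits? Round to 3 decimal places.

1.543 bits

H = −Σ pᵢ log₂ pᵢ.
−0.103·log₂(0.103) = 0.3378
−0.123·log₂(0.123) = 0.3719
−0.149·log₂(0.149) = 0.4092
−0.625·log₂(0.625) = 0.4238
Sum ≈ 1.5427 → 1.543 bits.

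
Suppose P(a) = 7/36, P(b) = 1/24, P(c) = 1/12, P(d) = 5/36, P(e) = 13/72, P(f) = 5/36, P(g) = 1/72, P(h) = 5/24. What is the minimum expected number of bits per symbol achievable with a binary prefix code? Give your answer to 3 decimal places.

2.792 bits/symbol

Repeatedly combine the two least-probable nodes; the expected code length is the sum of the merged weights.
merge 1/72 + 1/24 → 1/18
merge 1/18 + 1/12 → 5/36
merge 5/36 + 5/36 → 5/18
merge 5/36 + 13/72 → 23/72
merge 7/36 + 5/24 → 29/72
merge 5/18 + 23/72 → 43/72
merge 29/72 + 43/72 → 1
L = 1/18 + 5/36 + 5/18 + 23/72 + 29/72 + 43/72 + 1 = 67/24 ≈ 2.792 bits/symbol.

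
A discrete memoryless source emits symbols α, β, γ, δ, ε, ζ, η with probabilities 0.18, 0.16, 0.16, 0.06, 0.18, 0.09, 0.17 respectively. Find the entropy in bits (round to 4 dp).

2.7274 bits

H = −Σ pᵢ log₂ pᵢ.
−0.18·log₂(0.18) = 0.4453
−0.16·log₂(0.16) = 0.4230
−0.16·log₂(0.16) = 0.4230
−0.06·log₂(0.06) = 0.2435
−0.18·log₂(0.18) = 0.4453
−0.09·log₂(0.09) = 0.3127
−0.17·log₂(0.17) = 0.4346
Sum ≈ 2.7274 → 2.7274 bits.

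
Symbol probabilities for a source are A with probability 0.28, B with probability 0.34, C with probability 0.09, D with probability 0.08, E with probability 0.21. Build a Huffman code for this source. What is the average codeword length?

2.17 bits/symbol

Repeatedly combine the two least-probable nodes; the expected code length is the sum of the merged weights.
merge 2/25 + 9/100 → 17/100
merge 17/100 + 21/100 → 19/50
merge 7/25 + 17/50 → 31/50
merge 19/50 + 31/50 → 1
L = 17/100 + 19/50 + 31/50 + 1 = 217/100 = 2.17 bits/symbol.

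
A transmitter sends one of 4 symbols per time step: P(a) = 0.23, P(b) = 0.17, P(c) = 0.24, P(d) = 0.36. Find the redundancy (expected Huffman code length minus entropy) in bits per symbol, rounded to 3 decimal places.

0.053 bits

Entropy H = −Σ p log₂ p ≈ 1.9470 bits.
Huffman merges: 17/100+23/100→2/5; 6/25+9/25→3/5; 2/5+3/5→1. L = 2 ≈ 2.0000.
L − H = 2.0000 − 1.9470 = 0.053 bits.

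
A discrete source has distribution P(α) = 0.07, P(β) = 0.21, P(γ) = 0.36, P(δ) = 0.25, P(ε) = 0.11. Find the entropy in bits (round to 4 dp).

2.1223 bits

H = −Σ pᵢ log₂ pᵢ.
−0.07·log₂(0.07) = 0.2686
−0.21·log₂(0.21) = 0.4728
−0.36·log₂(0.36) = 0.5306
−0.25·log₂(0.25) = 0.5000
−0.11·log₂(0.11) = 0.3503
Sum ≈ 2.1223 → 2.1223 bits.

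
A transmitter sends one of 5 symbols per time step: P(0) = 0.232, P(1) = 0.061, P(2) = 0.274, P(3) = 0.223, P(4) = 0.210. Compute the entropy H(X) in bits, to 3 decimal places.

H = −Σ pᵢ log₂ pᵢ.
−0.232·log₂(0.232) = 0.4890
−0.061·log₂(0.061) = 0.2461
−0.274·log₂(0.274) = 0.5118
−0.223·log₂(0.223) = 0.4828
−0.210·log₂(0.210) = 0.4728
Sum ≈ 2.2025 → 2.203 bits.

2.203 bits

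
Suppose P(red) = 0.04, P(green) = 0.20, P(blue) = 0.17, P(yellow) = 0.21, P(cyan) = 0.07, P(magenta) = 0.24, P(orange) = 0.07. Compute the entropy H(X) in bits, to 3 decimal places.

2.589 bits

H = −Σ pᵢ log₂ pᵢ.
−0.04·log₂(0.04) = 0.1858
−0.20·log₂(0.20) = 0.4644
−0.17·log₂(0.17) = 0.4346
−0.21·log₂(0.21) = 0.4728
−0.07·log₂(0.07) = 0.2686
−0.24·log₂(0.24) = 0.4941
−0.07·log₂(0.07) = 0.2686
Sum ≈ 2.5888 → 2.589 bits.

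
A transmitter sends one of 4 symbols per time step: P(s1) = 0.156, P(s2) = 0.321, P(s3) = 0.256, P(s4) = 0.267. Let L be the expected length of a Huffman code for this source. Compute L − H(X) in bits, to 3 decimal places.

Entropy H = −Σ p log₂ p ≈ 1.9563 bits.
Huffman merges: 39/250+32/125→103/250; 267/1000+321/1000→147/250; 103/250+147/250→1. L = 2 ≈ 2.0000.
L − H = 2.0000 − 1.9563 = 0.044 bits.

0.044 bits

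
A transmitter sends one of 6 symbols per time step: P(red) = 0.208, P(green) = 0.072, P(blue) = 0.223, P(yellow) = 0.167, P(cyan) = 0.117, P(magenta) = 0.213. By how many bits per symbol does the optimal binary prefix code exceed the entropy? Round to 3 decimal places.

0.049 bits

Entropy H = −Σ p log₂ p ≈ 2.4959 bits.
Huffman merges: 9/125+117/1000→189/1000; 167/1000+189/1000→89/250; 26/125+213/1000→421/1000; 223/1000+89/250→579/1000; 421/1000+579/1000→1. L = 509/200 ≈ 2.5450.
L − H = 2.5450 − 2.4959 = 0.049 bits.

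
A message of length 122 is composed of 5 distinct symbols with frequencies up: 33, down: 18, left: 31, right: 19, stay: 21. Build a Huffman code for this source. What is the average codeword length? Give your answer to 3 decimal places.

Probabilities are the counts divided by 122.
Repeatedly combine the two least-probable nodes; the expected code length is the sum of the merged weights.
merge 9/61 + 19/122 → 37/122
merge 21/122 + 31/122 → 26/61
merge 33/122 + 37/122 → 35/61
merge 26/61 + 35/61 → 1
L = 37/122 + 26/61 + 35/61 + 1 = 281/122 ≈ 2.303 bits/symbol.

2.303 bits/symbol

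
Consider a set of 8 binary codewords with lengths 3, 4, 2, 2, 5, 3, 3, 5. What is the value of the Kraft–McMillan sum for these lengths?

With common denominator 2^5 = 32: Σ 2^(−ℓᵢ) = 4/32 + 2/32 + 8/32 + 8/32 + 1/32 + 4/32 + 4/32 + 1/32 = 32/32 = 1.

1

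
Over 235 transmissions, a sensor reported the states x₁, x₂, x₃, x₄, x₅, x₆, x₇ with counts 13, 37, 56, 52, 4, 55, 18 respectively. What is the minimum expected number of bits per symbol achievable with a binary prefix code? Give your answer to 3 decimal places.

2.528 bits/symbol

Probabilities are the counts divided by 235.
Repeatedly combine the two least-probable nodes; the expected code length is the sum of the merged weights.
merge 4/235 + 13/235 → 17/235
merge 17/235 + 18/235 → 7/47
merge 7/47 + 37/235 → 72/235
merge 52/235 + 11/47 → 107/235
merge 56/235 + 72/235 → 128/235
merge 107/235 + 128/235 → 1
L = 17/235 + 7/47 + 72/235 + 107/235 + 128/235 + 1 = 594/235 ≈ 2.528 bits/symbol.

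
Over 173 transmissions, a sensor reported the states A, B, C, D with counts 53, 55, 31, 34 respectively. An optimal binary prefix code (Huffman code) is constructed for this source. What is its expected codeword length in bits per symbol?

2 bits/symbol

Probabilities are the counts divided by 173.
Repeatedly combine the two least-probable nodes; the expected code length is the sum of the merged weights.
merge 31/173 + 34/173 → 65/173
merge 53/173 + 55/173 → 108/173
merge 65/173 + 108/173 → 1
L = 65/173 + 108/173 + 1 = 2 bits/symbol.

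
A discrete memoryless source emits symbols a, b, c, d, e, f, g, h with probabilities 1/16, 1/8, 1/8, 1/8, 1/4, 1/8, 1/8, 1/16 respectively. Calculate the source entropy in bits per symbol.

Each probability is a power of 1/2, so log₂(1/p) is an integer.
H = Σ p·log₂(1/p) = 1/16·4 + 1/8·3 + 1/8·3 + 1/8·3 + 1/4·2 + 1/8·3 + 1/8·3 + 1/16·4 = 2.875 bits.

2.875 bits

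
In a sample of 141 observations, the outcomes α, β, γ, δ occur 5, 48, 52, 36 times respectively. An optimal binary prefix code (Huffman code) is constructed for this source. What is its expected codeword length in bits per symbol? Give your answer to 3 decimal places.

1.922 bits/symbol

Probabilities are the counts divided by 141.
Repeatedly combine the two least-probable nodes; the expected code length is the sum of the merged weights.
merge 5/141 + 12/47 → 41/141
merge 41/141 + 16/47 → 89/141
merge 52/141 + 89/141 → 1
L = 41/141 + 89/141 + 1 = 271/141 ≈ 1.922 bits/symbol.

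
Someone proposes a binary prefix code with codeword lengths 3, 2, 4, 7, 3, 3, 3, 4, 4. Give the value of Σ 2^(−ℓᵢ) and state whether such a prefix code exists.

0.9453125; yes

With common denominator 2^7 = 128: Σ 2^(−ℓᵢ) = 16/128 + 32/128 + 8/128 + 1/128 + 16/128 + 16/128 + 16/128 + 8/128 + 8/128 = 121/128 = 0.9453125.
Kraft's inequality requires Σ ≤ 1; here Σ = 0.9453125 ≤ 1, so such a prefix code exists.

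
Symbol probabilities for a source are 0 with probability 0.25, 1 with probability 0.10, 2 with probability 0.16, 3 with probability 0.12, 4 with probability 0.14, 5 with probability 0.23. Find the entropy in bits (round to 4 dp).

H = −Σ pᵢ log₂ pᵢ.
−0.25·log₂(0.25) = 0.5000
−0.10·log₂(0.10) = 0.3322
−0.16·log₂(0.16) = 0.4230
−0.12·log₂(0.12) = 0.3671
−0.14·log₂(0.14) = 0.3971
−0.23·log₂(0.23) = 0.4877
Sum ≈ 2.5071 → 2.5071 bits.

2.5071 bits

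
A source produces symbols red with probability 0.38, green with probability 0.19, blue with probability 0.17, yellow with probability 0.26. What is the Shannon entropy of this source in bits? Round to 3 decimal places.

H = −Σ pᵢ log₂ pᵢ.
−0.38·log₂(0.38) = 0.5305
−0.19·log₂(0.19) = 0.4552
−0.17·log₂(0.17) = 0.4346
−0.26·log₂(0.26) = 0.5053
Sum ≈ 1.9256 → 1.926 bits.

1.926 bits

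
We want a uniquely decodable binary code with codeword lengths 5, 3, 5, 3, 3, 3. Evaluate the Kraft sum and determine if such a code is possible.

With common denominator 2^5 = 32: Σ 2^(−ℓᵢ) = 1/32 + 4/32 + 1/32 + 4/32 + 4/32 + 4/32 = 18/32 = 0.5625.
Kraft's inequality requires Σ ≤ 1; here Σ = 0.5625 ≤ 1, so such a prefix code exists.

0.5625; yes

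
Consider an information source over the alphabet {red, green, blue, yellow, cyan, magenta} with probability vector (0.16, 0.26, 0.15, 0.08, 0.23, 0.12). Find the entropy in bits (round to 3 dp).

2.485 bits

H = −Σ pᵢ log₂ pᵢ.
−0.16·log₂(0.16) = 0.4230
−0.26·log₂(0.26) = 0.5053
−0.15·log₂(0.15) = 0.4105
−0.08·log₂(0.08) = 0.2915
−0.23·log₂(0.23) = 0.4877
−0.12·log₂(0.12) = 0.3671
Sum ≈ 2.4851 → 2.485 bits.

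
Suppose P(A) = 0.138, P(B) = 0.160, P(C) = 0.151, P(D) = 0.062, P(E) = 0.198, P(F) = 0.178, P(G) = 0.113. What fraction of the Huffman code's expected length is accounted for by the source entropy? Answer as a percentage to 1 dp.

Entropy H = −Σ p log₂ p ≈ 2.7392 bits.
Huffman merges: 31/500+113/1000→7/40; 69/500+151/1000→289/1000; 4/25+7/40→67/200; 89/500+99/500→47/125; 289/1000+67/200→78/125; 47/125+78/125→1. L = 2799/1000 ≈ 2.7990.
Efficiency = H/L = 2.7392/2.7990 = 97.9%.

97.9%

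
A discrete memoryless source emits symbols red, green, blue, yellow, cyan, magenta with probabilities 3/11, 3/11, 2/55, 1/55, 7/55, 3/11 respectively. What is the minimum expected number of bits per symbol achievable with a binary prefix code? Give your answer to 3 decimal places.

Repeatedly combine the two least-probable nodes; the expected code length is the sum of the merged weights.
merge 1/55 + 2/55 → 3/55
merge 3/55 + 7/55 → 2/11
merge 2/11 + 3/11 → 5/11
merge 3/11 + 3/11 → 6/11
merge 5/11 + 6/11 → 1
L = 3/55 + 2/11 + 5/11 + 6/11 + 1 = 123/55 ≈ 2.236 bits/symbol.

2.236 bits/symbol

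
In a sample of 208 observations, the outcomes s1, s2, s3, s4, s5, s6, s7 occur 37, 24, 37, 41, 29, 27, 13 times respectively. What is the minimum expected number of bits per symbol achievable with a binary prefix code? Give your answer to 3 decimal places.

2.803 bits/symbol

Probabilities are the counts divided by 208.
Repeatedly combine the two least-probable nodes; the expected code length is the sum of the merged weights.
merge 1/16 + 3/26 → 37/208
merge 27/208 + 29/208 → 7/26
merge 37/208 + 37/208 → 37/104
merge 37/208 + 41/208 → 3/8
merge 7/26 + 37/104 → 5/8
merge 3/8 + 5/8 → 1
L = 37/208 + 7/26 + 37/104 + 3/8 + 5/8 + 1 = 583/208 ≈ 2.803 bits/symbol.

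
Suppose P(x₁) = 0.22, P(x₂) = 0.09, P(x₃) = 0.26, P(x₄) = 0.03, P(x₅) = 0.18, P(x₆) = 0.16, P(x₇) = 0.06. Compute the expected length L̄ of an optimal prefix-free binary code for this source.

2.61 bits/symbol

Repeatedly combine the two least-probable nodes; the expected code length is the sum of the merged weights.
merge 3/100 + 3/50 → 9/100
merge 9/100 + 9/100 → 9/50
merge 4/25 + 9/50 → 17/50
merge 9/50 + 11/50 → 2/5
merge 13/50 + 17/50 → 3/5
merge 2/5 + 3/5 → 1
L = 9/100 + 9/50 + 17/50 + 2/5 + 3/5 + 1 = 261/100 = 2.61 bits/symbol.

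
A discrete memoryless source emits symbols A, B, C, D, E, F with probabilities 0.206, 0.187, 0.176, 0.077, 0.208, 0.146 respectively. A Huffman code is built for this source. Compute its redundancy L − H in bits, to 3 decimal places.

Entropy H = −Σ p log₂ p ≈ 2.5243 bits.
Huffman merges: 77/1000+73/500→223/1000; 22/125+187/1000→363/1000; 103/500+26/125→207/500; 223/1000+363/1000→293/500; 207/500+293/500→1. L = 1293/500 ≈ 2.5860.
L − H = 2.5860 − 2.5243 = 0.062 bits.

0.062 bits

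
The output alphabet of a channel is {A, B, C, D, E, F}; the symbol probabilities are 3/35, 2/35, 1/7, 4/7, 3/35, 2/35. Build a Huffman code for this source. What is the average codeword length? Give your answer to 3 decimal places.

Repeatedly combine the two least-probable nodes; the expected code length is the sum of the merged weights.
merge 2/35 + 2/35 → 4/35
merge 3/35 + 3/35 → 6/35
merge 4/35 + 1/7 → 9/35
merge 6/35 + 9/35 → 3/7
merge 3/7 + 4/7 → 1
L = 4/35 + 6/35 + 9/35 + 3/7 + 1 = 69/35 ≈ 1.971 bits/symbol.

1.971 bits/symbol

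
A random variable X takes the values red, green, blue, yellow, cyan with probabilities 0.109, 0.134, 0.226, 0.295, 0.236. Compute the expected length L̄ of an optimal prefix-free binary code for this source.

2.243 bits/symbol

Repeatedly combine the two least-probable nodes; the expected code length is the sum of the merged weights.
merge 109/1000 + 67/500 → 243/1000
merge 113/500 + 59/250 → 231/500
merge 243/1000 + 59/200 → 269/500
merge 231/500 + 269/500 → 1
L = 243/1000 + 231/500 + 269/500 + 1 = 2243/1000 = 2.243 bits/symbol.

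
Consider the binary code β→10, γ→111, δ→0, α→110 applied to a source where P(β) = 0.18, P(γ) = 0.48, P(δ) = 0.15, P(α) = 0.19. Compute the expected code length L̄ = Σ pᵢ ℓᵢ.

2.52 bits/symbol

L̄ = Σ pᵢ·ℓᵢ = 0.18·2 + 0.48·3 + 0.15·1 + 0.19·3 = 2.52 bits/symbol.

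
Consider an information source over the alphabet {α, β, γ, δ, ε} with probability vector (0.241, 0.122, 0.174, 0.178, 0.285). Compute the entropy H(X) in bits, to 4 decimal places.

H = −Σ pᵢ log₂ pᵢ.
−0.241·log₂(0.241) = 0.4947
−0.122·log₂(0.122) = 0.3703
−0.174·log₂(0.174) = 0.4390
−0.178·log₂(0.178) = 0.4432
−0.285·log₂(0.285) = 0.5161
Sum ≈ 2.2634 → 2.2634 bits.

2.2634 bits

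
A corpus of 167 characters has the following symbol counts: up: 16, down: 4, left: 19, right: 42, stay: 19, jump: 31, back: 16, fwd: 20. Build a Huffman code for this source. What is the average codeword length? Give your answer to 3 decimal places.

Probabilities are the counts divided by 167.
Repeatedly combine the two least-probable nodes; the expected code length is the sum of the merged weights.
merge 4/167 + 16/167 → 20/167
merge 16/167 + 19/167 → 35/167
merge 19/167 + 20/167 → 39/167
merge 20/167 + 31/167 → 51/167
merge 35/167 + 39/167 → 74/167
merge 42/167 + 51/167 → 93/167
merge 74/167 + 93/167 → 1
L = 20/167 + 35/167 + 39/167 + 51/167 + 74/167 + 93/167 + 1 = 479/167 ≈ 2.868 bits/symbol.

2.868 bits/symbol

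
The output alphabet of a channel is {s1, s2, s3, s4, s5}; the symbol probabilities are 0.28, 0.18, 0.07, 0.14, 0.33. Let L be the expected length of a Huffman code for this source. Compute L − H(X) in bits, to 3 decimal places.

Entropy H = −Σ p log₂ p ≈ 2.1530 bits.
Huffman merges: 7/100+7/50→21/100; 9/50+21/100→39/100; 7/25+33/100→61/100; 39/100+61/100→1. L = 221/100 ≈ 2.2100.
L − H = 2.2100 − 2.1530 = 0.057 bits.

0.057 bits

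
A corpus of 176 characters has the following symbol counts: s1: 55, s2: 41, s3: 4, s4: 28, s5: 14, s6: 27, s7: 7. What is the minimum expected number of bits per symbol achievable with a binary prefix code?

Probabilities are the counts divided by 176.
Repeatedly combine the two least-probable nodes; the expected code length is the sum of the merged weights.
merge 1/44 + 7/176 → 1/16
merge 1/16 + 7/88 → 25/176
merge 25/176 + 27/176 → 13/44
merge 7/44 + 41/176 → 69/176
merge 13/44 + 5/16 → 107/176
merge 69/176 + 107/176 → 1
L = 1/16 + 25/176 + 13/44 + 69/176 + 107/176 + 1 = 5/2 = 2.5 bits/symbol.

2.5 bits/symbol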